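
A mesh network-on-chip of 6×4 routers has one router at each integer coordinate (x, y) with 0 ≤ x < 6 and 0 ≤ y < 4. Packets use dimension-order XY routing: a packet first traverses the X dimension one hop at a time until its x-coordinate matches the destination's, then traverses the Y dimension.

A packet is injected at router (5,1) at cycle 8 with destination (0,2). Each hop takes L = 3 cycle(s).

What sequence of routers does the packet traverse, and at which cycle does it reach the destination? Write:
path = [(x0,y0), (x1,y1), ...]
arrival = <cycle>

path = [(5,1), (4,1), (3,1), (2,1), (1,1), (0,1), (0,2)]
arrival = 26

  0. router=(5,1) cycle=8 (inject)
  1. router=(4,1) cycle=11 dir=W
  2. router=(3,1) cycle=14 dir=W
  3. router=(2,1) cycle=17 dir=W
  4. router=(1,1) cycle=20 dir=W
  5. router=(0,1) cycle=23 dir=W
  6. router=(0,2) cycle=26 dir=N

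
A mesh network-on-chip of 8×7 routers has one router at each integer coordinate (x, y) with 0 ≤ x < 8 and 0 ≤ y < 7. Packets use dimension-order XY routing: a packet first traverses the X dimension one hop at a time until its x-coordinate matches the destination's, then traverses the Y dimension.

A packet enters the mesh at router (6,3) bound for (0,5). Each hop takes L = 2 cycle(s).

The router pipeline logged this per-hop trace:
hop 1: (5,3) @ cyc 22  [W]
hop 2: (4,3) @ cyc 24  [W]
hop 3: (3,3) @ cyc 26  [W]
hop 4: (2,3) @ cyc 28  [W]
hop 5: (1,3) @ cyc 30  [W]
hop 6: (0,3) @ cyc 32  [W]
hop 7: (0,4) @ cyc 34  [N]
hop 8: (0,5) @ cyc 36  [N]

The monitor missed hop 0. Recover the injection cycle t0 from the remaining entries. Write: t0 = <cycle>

t0 = 20

The first recorded entry is hop 1 at cycle 22.
t0 = cyc[1] − L = 22 − 2 = 20.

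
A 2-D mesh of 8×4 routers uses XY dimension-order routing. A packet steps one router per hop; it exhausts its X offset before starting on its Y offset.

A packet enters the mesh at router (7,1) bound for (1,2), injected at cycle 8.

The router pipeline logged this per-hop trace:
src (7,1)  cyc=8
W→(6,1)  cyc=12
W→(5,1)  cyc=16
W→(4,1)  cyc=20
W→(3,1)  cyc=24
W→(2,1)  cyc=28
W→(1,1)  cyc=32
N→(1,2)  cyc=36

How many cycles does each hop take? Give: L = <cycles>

Between hops 0 and 1 the cycle counter advances 12 − 8 = 4.
Per-hop latency L = Δcyc = 4.

L = 4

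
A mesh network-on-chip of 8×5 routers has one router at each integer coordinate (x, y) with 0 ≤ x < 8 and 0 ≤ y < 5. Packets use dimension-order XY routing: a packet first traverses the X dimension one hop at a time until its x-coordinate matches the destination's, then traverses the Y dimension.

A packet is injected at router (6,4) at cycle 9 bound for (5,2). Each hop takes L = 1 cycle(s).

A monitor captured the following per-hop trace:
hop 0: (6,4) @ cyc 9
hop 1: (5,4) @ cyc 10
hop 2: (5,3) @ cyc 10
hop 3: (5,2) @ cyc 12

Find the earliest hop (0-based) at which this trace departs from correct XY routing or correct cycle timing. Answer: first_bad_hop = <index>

[1] (-1,+0) / 1c ⇒ ok
[2] (+0,-1) / 0c ⇒ BAD: Δcyc=0≠L

first_bad_hop = 2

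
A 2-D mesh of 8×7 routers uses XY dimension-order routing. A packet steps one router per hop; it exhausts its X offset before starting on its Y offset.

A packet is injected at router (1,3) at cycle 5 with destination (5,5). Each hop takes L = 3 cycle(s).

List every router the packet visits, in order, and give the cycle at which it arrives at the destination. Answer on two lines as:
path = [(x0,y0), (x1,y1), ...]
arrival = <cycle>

path = [(1,3), (2,3), (3,3), (4,3), (5,3), (5,4), (5,5)]
arrival = 23

hop 0: (1,3) @ cyc 5
hop 1: (2,3) @ cyc 8  [E]
hop 2: (3,3) @ cyc 11  [E]
hop 3: (4,3) @ cyc 14  [E]
hop 4: (5,3) @ cyc 17  [E]
hop 5: (5,4) @ cyc 20  [N]
hop 6: (5,5) @ cyc 23  [N]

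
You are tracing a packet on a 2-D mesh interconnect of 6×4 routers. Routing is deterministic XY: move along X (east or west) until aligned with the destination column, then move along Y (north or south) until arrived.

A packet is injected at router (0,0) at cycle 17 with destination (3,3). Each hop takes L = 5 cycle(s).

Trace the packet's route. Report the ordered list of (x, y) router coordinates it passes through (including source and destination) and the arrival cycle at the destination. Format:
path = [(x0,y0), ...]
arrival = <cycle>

[0] x=0 y=0 t=17
[1] x=1 y=0 t=22 →E
[2] x=2 y=0 t=27 →E
[3] x=3 y=0 t=32 →E
[4] x=3 y=1 t=37 →N
[5] x=3 y=2 t=42 →N
[6] x=3 y=3 t=47 →N

path = [(0,0), (1,0), (2,0), (3,0), (3,1), (3,2), (3,3)]
arrival = 47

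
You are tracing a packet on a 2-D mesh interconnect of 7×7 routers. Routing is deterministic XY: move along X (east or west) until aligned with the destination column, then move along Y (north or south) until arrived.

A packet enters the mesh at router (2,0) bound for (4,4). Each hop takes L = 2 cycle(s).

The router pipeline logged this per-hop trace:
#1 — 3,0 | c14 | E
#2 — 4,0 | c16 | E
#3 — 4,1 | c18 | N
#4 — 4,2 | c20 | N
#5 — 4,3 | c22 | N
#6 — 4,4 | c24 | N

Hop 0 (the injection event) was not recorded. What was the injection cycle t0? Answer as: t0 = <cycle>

t0 = 12

The first recorded entry is hop 1 at cycle 14.
Therefore t0 = 14 − L = 12.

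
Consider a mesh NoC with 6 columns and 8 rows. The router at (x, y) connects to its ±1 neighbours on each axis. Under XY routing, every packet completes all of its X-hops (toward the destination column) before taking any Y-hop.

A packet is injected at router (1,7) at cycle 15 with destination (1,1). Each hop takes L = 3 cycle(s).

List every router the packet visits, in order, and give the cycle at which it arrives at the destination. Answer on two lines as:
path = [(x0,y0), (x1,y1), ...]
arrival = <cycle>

src (1,7)  cyc=15
S→(1,6)  cyc=18
S→(1,5)  cyc=21
S→(1,4)  cyc=24
S→(1,3)  cyc=27
S→(1,2)  cyc=30
S→(1,1)  cyc=33

path = [(1,7), (1,6), (1,5), (1,4), (1,3), (1,2), (1,1)]
arrival = 33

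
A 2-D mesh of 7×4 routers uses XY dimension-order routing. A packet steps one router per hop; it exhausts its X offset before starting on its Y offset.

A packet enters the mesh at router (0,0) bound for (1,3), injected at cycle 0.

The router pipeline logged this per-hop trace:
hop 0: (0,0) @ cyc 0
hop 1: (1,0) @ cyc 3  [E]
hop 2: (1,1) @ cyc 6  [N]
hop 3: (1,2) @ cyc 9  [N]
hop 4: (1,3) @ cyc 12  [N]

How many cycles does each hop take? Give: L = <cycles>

L = 3

Between hops 0 and 1 the cycle counter advances 3 − 0 = 3.
Per-hop latency L = Δcyc = 3.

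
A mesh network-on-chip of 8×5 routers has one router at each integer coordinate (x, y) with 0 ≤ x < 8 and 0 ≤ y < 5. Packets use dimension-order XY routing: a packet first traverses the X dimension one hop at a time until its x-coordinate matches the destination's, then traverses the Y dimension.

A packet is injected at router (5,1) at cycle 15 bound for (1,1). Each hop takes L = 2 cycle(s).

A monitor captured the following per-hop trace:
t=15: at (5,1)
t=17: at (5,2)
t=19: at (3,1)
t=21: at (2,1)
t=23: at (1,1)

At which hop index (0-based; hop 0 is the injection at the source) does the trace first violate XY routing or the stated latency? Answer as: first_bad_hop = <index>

first_bad_hop = 1

[1] (+0,+1) / 2c ⇒ BAD: Y-move but x=5≠1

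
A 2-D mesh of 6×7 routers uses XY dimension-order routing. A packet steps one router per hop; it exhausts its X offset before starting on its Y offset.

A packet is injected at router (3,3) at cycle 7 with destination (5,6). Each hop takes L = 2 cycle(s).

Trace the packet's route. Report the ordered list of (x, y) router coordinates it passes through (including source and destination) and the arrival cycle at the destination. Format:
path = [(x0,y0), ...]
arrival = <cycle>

path = [(3,3), (4,3), (5,3), (5,4), (5,5), (5,6)]
arrival = 17

t=7: at (3,3)
t=9: at (4,3) after E
t=11: at (5,3) after E
t=13: at (5,4) after N
t=15: at (5,5) after N
t=17: at (5,6) after N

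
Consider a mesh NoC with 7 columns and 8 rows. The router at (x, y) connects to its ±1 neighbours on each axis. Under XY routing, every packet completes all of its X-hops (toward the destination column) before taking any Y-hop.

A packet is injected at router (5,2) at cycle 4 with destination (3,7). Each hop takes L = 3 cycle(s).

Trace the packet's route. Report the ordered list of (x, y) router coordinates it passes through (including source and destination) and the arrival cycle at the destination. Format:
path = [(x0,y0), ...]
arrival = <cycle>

#0 — 5,2 | c4
#1 — 4,2 | c7 | W
#2 — 3,2 | c10 | W
#3 — 3,3 | c13 | N
#4 — 3,4 | c16 | N
#5 — 3,5 | c19 | N
#6 — 3,6 | c22 | N
#7 — 3,7 | c25 | N

path = [(5,2), (4,2), (3,2), (3,3), (3,4), (3,5), (3,6), (3,7)]
arrival = 25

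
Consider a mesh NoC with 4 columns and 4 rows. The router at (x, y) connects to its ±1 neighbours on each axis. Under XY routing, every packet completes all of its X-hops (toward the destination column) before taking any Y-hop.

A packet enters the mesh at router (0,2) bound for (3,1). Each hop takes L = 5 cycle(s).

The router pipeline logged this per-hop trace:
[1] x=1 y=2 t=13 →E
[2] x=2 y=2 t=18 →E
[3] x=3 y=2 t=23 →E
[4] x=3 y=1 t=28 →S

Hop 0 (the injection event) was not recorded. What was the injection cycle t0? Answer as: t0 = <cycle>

t0 = 8

At hop 1 the cycle is 13; in general cyc_k = t0 + kL.
Therefore t0 = 13 − L = 8.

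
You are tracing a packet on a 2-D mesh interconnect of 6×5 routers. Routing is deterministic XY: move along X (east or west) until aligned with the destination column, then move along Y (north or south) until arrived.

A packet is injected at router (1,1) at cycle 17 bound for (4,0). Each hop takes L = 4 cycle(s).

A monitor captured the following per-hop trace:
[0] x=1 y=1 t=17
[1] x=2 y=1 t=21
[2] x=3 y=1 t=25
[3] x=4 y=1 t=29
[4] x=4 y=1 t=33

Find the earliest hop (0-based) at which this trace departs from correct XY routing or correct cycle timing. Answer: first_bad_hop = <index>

first_bad_hop = 4

[1] (+1,+0) / 4c ⇒ ok
[2] (+1,+0) / 4c ⇒ ok
[3] (+1,+0) / 4c ⇒ ok
[4] (+0,+0) / 4c ⇒ BAD: non-unit step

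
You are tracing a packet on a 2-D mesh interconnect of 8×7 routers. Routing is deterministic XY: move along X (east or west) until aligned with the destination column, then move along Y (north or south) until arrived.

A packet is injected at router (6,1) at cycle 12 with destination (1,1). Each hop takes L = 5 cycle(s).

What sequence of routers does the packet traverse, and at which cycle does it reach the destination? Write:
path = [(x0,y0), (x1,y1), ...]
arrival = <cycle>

path = [(6,1), (5,1), (4,1), (3,1), (2,1), (1,1)]
arrival = 37

  0. router=(6,1) cycle=12 (inject)
  1. router=(5,1) cycle=17 dir=W
  2. router=(4,1) cycle=22 dir=W
  3. router=(3,1) cycle=27 dir=W
  4. router=(2,1) cycle=32 dir=W
  5. router=(1,1) cycle=37 dir=W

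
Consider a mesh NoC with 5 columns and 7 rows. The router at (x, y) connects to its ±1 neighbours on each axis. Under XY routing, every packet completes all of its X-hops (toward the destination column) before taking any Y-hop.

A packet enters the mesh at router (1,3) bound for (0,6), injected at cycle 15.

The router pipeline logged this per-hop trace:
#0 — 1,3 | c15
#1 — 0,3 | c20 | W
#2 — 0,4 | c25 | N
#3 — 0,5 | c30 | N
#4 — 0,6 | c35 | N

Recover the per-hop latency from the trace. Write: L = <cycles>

Between hops 0 and 1 the cycle counter advances 20 − 15 = 5.
Per-hop latency L = Δcyc = 5.

L = 5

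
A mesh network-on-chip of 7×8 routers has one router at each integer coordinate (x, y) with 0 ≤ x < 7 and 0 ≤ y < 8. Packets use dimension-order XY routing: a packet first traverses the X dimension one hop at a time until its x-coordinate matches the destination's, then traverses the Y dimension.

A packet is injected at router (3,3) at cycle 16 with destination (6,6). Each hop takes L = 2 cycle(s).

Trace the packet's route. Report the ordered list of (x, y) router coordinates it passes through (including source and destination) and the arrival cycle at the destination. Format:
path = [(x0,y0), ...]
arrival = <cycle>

t=16: at (3,3)
t=18: at (4,3) after E
t=20: at (5,3) after E
t=22: at (6,3) after E
t=24: at (6,4) after N
t=26: at (6,5) after N
t=28: at (6,6) after N

path = [(3,3), (4,3), (5,3), (6,3), (6,4), (6,5), (6,6)]
arrival = 28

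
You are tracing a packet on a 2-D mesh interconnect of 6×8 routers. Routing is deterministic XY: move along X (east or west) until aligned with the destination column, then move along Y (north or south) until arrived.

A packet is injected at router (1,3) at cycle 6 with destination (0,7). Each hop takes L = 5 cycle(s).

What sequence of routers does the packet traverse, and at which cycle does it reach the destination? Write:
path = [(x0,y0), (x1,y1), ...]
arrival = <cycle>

path = [(1,3), (0,3), (0,4), (0,5), (0,6), (0,7)]
arrival = 31

t=6: at (1,3)
t=11: at (0,3) after W
t=16: at (0,4) after N
t=21: at (0,5) after N
t=26: at (0,6) after N
t=31: at (0,7) after N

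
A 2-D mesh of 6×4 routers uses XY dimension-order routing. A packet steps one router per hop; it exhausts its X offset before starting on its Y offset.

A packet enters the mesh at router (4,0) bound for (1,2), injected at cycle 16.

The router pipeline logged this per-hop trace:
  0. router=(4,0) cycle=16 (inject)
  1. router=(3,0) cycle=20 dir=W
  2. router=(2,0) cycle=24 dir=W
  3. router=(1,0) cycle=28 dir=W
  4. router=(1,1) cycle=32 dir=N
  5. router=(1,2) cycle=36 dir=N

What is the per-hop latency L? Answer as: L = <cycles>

L = 4

cyc[1] − cyc[0] = 20 − 16 = 4.
Each hop adds L, hence L = 4.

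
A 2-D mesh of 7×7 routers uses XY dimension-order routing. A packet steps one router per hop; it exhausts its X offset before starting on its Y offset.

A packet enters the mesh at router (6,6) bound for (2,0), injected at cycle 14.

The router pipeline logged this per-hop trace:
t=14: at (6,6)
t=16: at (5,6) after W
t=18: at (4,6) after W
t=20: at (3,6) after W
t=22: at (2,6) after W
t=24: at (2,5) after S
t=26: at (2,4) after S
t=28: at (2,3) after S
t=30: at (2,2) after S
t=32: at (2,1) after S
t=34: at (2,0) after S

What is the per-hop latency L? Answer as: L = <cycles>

From hop 0 (14) to hop 1 (16): +2 cycles.
One hop costs L cycles, so L = 2.

L = 2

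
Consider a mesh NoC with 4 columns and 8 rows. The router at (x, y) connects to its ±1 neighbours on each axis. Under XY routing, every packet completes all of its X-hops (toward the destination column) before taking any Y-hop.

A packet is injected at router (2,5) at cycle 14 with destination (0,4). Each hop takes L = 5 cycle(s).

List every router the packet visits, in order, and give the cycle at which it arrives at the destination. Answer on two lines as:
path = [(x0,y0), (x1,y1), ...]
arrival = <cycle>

src (2,5)  cyc=14
W→(1,5)  cyc=19
W→(0,5)  cyc=24
S→(0,4)  cyc=29

path = [(2,5), (1,5), (0,5), (0,4)]
arrival = 29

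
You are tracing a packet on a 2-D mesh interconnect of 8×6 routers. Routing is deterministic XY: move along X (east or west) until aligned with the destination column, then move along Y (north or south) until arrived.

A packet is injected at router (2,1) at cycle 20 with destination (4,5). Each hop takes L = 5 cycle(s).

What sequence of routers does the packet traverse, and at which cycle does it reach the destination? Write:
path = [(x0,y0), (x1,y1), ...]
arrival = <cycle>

[0] x=2 y=1 t=20
[1] x=3 y=1 t=25 →E
[2] x=4 y=1 t=30 →E
[3] x=4 y=2 t=35 →N
[4] x=4 y=3 t=40 →N
[5] x=4 y=4 t=45 →N
[6] x=4 y=5 t=50 →N

path = [(2,1), (3,1), (4,1), (4,2), (4,3), (4,4), (4,5)]
arrival = 50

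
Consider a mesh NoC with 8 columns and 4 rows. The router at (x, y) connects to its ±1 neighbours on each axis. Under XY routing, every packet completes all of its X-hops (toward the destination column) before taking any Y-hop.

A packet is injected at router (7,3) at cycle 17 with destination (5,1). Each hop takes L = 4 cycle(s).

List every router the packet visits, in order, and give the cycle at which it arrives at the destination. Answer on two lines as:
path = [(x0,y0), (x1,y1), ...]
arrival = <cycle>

path = [(7,3), (6,3), (5,3), (5,2), (5,1)]
arrival = 33

[0] x=7 y=3 t=17
[1] x=6 y=3 t=21 →W
[2] x=5 y=3 t=25 →W
[3] x=5 y=2 t=29 →S
[4] x=5 y=1 t=33 →S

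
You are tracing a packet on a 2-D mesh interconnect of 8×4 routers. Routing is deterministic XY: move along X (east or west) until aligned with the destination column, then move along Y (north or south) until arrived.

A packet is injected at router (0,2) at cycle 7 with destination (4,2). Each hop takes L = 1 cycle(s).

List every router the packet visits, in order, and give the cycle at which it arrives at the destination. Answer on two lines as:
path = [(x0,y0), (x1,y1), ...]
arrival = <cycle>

path = [(0,2), (1,2), (2,2), (3,2), (4,2)]
arrival = 11

[0] x=0 y=2 t=7
[1] x=1 y=2 t=8 →E
[2] x=2 y=2 t=9 →E
[3] x=3 y=2 t=10 →E
[4] x=4 y=2 t=11 →E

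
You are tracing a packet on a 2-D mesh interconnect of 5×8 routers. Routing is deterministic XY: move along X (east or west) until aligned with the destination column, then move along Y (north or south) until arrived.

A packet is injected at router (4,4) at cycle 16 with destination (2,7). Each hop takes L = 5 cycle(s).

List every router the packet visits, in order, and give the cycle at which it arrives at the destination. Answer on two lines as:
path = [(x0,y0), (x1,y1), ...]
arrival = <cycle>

src (4,4)  cyc=16
W→(3,4)  cyc=21
W→(2,4)  cyc=26
N→(2,5)  cyc=31
N→(2,6)  cyc=36
N→(2,7)  cyc=41

path = [(4,4), (3,4), (2,4), (2,5), (2,6), (2,7)]
arrival = 41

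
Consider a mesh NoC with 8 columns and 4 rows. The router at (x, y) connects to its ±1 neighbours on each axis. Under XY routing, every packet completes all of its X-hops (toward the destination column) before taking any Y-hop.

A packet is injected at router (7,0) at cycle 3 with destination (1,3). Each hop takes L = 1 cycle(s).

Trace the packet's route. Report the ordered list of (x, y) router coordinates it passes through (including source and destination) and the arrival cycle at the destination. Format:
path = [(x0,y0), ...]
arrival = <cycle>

path = [(7,0), (6,0), (5,0), (4,0), (3,0), (2,0), (1,0), (1,1), (1,2), (1,3)]
arrival = 12

#0 — 7,0 | c3
#1 — 6,0 | c4 | W
#2 — 5,0 | c5 | W
#3 — 4,0 | c6 | W
#4 — 3,0 | c7 | W
#5 — 2,0 | c8 | W
#6 — 1,0 | c9 | W
#7 — 1,1 | c10 | N
#8 — 1,2 | c11 | N
#9 — 1,3 | c12 | N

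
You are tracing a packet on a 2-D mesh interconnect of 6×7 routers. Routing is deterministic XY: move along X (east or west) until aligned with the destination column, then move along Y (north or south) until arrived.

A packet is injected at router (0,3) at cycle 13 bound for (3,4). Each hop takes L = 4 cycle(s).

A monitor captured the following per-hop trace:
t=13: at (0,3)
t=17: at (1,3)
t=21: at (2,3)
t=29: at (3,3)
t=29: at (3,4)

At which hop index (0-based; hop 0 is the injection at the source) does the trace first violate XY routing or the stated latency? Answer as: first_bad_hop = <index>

first_bad_hop = 3

hop 1: step (+1,+0), +4 cyc — ok
hop 2: step (+1,+0), +4 cyc — ok
hop 3: step (+1,+0), +8 cyc — BAD: Δcyc=8≠L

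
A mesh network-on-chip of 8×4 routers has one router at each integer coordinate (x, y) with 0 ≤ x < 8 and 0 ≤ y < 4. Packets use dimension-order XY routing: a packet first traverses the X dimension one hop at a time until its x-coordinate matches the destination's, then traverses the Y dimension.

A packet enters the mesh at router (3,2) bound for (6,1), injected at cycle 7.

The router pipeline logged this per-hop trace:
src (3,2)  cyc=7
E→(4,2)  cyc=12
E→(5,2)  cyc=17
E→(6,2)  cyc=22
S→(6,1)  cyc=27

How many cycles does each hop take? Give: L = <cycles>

L = 5

Δcyc across hop 0→1: 12 − 7 = 5.
That increment is L by definition: L = 5.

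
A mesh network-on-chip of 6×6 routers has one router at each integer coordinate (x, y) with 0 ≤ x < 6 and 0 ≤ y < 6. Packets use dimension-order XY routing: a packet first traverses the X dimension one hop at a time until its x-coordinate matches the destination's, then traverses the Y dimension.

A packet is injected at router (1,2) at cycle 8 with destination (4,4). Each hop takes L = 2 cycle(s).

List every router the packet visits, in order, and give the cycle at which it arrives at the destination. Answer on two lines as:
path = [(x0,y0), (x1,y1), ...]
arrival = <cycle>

  0. router=(1,2) cycle=8 (inject)
  1. router=(2,2) cycle=10 dir=E
  2. router=(3,2) cycle=12 dir=E
  3. router=(4,2) cycle=14 dir=E
  4. router=(4,3) cycle=16 dir=N
  5. router=(4,4) cycle=18 dir=N

path = [(1,2), (2,2), (3,2), (4,2), (4,3), (4,4)]
arrival = 18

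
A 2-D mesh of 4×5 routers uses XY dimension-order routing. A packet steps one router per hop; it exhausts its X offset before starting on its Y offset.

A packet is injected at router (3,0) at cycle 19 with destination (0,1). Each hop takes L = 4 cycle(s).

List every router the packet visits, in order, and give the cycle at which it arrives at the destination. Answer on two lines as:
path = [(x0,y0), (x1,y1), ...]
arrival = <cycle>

  0. router=(3,0) cycle=19 (inject)
  1. router=(2,0) cycle=23 dir=W
  2. router=(1,0) cycle=27 dir=W
  3. router=(0,0) cycle=31 dir=W
  4. router=(0,1) cycle=35 dir=N

path = [(3,0), (2,0), (1,0), (0,0), (0,1)]
arrival = 35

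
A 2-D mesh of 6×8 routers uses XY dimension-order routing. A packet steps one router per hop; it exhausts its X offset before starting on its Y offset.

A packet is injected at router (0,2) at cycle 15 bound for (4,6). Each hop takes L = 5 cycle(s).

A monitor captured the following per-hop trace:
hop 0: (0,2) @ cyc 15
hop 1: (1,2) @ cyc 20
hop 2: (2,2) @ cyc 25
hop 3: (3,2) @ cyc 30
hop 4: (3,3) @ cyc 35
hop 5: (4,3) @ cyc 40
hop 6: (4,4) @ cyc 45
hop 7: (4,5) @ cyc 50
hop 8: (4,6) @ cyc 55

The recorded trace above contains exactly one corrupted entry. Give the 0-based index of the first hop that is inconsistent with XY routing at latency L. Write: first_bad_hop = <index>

first_bad_hop = 4

hop 1: step (+1,+0), +5 cyc — ok
hop 2: step (+1,+0), +5 cyc — ok
hop 3: step (+1,+0), +5 cyc — ok
hop 4: step (+0,+1), +5 cyc — BAD: Y-move but x=3≠4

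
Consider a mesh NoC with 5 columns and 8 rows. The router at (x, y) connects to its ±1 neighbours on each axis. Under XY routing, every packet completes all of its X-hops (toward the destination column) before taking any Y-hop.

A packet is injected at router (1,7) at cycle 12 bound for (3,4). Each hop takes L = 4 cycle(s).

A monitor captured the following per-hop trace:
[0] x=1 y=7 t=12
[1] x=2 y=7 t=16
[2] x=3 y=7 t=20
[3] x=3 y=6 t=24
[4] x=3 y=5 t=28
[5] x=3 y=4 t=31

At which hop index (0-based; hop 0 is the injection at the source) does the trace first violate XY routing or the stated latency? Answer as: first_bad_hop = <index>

check 1→ d=(1,0) cyc+4: ok
check 2→ d=(1,0) cyc+4: ok
check 3→ d=(0,-1) cyc+4: ok
check 4→ d=(0,-1) cyc+4: ok
check 5→ d=(0,-1) cyc+3: BAD: Δcyc=3≠L

first_bad_hop = 5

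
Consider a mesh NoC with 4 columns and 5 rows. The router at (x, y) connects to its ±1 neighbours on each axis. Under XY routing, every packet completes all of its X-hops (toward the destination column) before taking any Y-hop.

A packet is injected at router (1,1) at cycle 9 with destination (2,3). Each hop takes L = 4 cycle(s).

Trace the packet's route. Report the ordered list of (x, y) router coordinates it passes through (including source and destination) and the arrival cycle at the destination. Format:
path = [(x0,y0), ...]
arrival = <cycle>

[0] x=1 y=1 t=9
[1] x=2 y=1 t=13 →E
[2] x=2 y=2 t=17 →N
[3] x=2 y=3 t=21 →N

path = [(1,1), (2,1), (2,2), (2,3)]
arrival = 21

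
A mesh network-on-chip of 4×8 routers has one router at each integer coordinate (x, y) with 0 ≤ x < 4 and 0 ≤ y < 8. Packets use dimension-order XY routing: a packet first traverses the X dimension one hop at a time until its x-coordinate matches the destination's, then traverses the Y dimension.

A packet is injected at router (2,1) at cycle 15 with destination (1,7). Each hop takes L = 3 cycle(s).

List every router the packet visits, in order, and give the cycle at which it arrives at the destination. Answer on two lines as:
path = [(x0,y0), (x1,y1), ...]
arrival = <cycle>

path = [(2,1), (1,1), (1,2), (1,3), (1,4), (1,5), (1,6), (1,7)]
arrival = 36

hop 0: (2,1) @ cyc 15
hop 1: (1,1) @ cyc 18  [W]
hop 2: (1,2) @ cyc 21  [N]
hop 3: (1,3) @ cyc 24  [N]
hop 4: (1,4) @ cyc 27  [N]
hop 5: (1,5) @ cyc 30  [N]
hop 6: (1,6) @ cyc 33  [N]
hop 7: (1,7) @ cyc 36  [N]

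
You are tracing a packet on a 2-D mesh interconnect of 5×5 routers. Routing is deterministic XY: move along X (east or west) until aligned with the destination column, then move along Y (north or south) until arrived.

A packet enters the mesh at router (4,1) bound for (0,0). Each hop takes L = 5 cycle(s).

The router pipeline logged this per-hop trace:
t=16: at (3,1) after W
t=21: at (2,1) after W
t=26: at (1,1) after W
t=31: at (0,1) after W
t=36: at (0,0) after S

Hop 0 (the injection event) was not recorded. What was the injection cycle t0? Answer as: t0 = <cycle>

t0 = 11

Hop 1 reached at cycle 16; hop k is at t0 + k·L.
So t0 = 16 − 1·5 = 11.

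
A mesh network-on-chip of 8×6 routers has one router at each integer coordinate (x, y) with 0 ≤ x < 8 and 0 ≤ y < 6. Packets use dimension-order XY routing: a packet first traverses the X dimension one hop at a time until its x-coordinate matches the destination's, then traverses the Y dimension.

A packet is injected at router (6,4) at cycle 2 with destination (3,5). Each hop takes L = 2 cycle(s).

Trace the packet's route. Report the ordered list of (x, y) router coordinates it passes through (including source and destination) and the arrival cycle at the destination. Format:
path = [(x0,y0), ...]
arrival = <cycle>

  0. router=(6,4) cycle=2 (inject)
  1. router=(5,4) cycle=4 dir=W
  2. router=(4,4) cycle=6 dir=W
  3. router=(3,4) cycle=8 dir=W
  4. router=(3,5) cycle=10 dir=N

path = [(6,4), (5,4), (4,4), (3,4), (3,5)]
arrival = 10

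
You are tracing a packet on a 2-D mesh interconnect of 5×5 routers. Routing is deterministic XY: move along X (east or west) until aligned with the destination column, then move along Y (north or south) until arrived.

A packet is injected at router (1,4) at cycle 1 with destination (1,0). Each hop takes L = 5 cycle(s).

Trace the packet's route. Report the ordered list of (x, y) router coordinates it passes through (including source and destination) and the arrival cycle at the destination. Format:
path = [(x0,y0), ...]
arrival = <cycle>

path = [(1,4), (1,3), (1,2), (1,1), (1,0)]
arrival = 21

[0] x=1 y=4 t=1
[1] x=1 y=3 t=6 →S
[2] x=1 y=2 t=11 →S
[3] x=1 y=1 t=16 →S
[4] x=1 y=0 t=21 →S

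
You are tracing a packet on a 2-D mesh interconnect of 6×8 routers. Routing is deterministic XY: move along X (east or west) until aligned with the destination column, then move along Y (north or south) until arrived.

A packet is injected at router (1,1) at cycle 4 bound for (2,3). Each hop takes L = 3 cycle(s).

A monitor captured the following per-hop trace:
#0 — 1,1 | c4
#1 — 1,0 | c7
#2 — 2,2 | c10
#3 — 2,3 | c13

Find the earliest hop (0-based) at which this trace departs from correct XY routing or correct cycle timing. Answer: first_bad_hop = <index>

first_bad_hop = 1

check 1→ d=(0,-1) cyc+3: BAD: Y-move but x=1≠2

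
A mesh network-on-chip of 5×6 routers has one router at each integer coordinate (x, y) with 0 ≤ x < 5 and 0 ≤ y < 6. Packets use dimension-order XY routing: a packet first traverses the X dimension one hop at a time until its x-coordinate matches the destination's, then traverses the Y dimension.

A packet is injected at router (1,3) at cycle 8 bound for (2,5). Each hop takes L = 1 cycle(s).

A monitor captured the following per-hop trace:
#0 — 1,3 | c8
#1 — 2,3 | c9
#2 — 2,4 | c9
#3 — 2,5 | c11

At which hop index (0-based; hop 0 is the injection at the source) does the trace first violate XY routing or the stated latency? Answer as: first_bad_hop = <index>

first_bad_hop = 2

check 1→ d=(1,0) cyc+1: ok
check 2→ d=(0,1) cyc+0: BAD: Δcyc=0≠L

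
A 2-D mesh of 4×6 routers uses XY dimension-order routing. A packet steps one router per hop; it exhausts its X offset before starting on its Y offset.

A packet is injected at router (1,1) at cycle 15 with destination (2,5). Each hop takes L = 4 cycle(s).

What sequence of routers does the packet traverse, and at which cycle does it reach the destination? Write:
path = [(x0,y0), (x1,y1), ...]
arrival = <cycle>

path = [(1,1), (2,1), (2,2), (2,3), (2,4), (2,5)]
arrival = 35

hop 0: (1,1) @ cyc 15
hop 1: (2,1) @ cyc 19  [E]
hop 2: (2,2) @ cyc 23  [N]
hop 3: (2,3) @ cyc 27  [N]
hop 4: (2,4) @ cyc 31  [N]
hop 5: (2,5) @ cyc 35  [N]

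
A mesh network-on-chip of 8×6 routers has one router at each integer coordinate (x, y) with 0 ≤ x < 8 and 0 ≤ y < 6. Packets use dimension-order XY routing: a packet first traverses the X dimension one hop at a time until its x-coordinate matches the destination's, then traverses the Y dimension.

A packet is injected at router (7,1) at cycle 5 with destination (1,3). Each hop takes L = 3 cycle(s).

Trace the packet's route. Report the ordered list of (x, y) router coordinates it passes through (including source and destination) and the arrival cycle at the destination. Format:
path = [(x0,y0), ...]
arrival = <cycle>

[0] x=7 y=1 t=5
[1] x=6 y=1 t=8 →W
[2] x=5 y=1 t=11 →W
[3] x=4 y=1 t=14 →W
[4] x=3 y=1 t=17 →W
[5] x=2 y=1 t=20 →W
[6] x=1 y=1 t=23 →W
[7] x=1 y=2 t=26 →N
[8] x=1 y=3 t=29 →N

path = [(7,1), (6,1), (5,1), (4,1), (3,1), (2,1), (1,1), (1,2), (1,3)]
arrival = 29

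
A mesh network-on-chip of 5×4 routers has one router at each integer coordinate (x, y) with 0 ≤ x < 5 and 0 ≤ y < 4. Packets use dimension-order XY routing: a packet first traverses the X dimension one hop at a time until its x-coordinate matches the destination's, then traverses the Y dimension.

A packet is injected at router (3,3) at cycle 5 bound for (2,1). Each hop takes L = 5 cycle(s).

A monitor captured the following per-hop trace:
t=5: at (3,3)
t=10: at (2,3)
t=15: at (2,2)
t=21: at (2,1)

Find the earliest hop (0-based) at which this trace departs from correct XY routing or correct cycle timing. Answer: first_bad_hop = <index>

  1: Δx=-1 Δy=+0 Δt=5 [ok]
  2: Δx=+0 Δy=-1 Δt=5 [ok]
  3: Δx=+0 Δy=-1 Δt=6 [BAD: Δcyc=6≠L]

first_bad_hop = 3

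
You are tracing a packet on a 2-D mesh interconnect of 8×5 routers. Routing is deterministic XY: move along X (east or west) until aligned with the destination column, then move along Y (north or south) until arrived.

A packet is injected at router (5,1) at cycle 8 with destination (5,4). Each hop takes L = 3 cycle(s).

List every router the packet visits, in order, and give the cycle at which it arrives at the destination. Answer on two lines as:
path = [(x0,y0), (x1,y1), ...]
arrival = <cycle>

path = [(5,1), (5,2), (5,3), (5,4)]
arrival = 17

  0. router=(5,1) cycle=8 (inject)
  1. router=(5,2) cycle=11 dir=N
  2. router=(5,3) cycle=14 dir=N
  3. router=(5,4) cycle=17 dir=N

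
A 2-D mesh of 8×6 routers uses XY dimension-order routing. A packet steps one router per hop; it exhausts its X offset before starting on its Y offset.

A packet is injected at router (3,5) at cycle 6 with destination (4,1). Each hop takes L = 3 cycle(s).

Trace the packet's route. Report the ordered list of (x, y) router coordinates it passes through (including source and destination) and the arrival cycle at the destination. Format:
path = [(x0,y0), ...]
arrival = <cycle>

hop 0: (3,5) @ cyc 6
hop 1: (4,5) @ cyc 9  [E]
hop 2: (4,4) @ cyc 12  [S]
hop 3: (4,3) @ cyc 15  [S]
hop 4: (4,2) @ cyc 18  [S]
hop 5: (4,1) @ cyc 21  [S]

path = [(3,5), (4,5), (4,4), (4,3), (4,2), (4,1)]
arrival = 21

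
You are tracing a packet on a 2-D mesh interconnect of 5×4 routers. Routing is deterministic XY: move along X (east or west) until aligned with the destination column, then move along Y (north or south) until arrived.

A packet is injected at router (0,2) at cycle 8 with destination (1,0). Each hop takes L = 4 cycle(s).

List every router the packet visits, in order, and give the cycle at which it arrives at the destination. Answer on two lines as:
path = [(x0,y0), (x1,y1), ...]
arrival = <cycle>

path = [(0,2), (1,2), (1,1), (1,0)]
arrival = 20

hop 0: (0,2) @ cyc 8
hop 1: (1,2) @ cyc 12  [E]
hop 2: (1,1) @ cyc 16  [S]
hop 3: (1,0) @ cyc 20  [S]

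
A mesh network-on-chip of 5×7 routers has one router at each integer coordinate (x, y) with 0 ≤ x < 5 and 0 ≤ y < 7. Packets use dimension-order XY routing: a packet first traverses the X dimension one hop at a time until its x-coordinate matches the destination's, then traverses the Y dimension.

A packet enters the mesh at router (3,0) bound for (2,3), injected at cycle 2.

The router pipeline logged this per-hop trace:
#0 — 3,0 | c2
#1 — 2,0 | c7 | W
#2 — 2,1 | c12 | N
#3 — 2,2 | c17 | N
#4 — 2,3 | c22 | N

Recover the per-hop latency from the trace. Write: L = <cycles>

Between hops 0 and 1 the cycle counter advances 7 − 2 = 5.
Per-hop latency L = Δcyc = 5.

L = 5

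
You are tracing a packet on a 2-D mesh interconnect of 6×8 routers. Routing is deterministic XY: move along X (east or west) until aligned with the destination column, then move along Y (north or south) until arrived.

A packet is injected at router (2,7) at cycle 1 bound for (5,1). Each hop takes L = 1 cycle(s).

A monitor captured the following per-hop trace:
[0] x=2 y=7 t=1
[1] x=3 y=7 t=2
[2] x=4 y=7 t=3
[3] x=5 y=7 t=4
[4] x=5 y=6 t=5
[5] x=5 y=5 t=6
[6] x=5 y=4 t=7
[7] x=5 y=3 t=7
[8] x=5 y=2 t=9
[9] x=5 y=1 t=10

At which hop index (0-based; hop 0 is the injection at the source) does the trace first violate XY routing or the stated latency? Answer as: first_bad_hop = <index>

hop 1: step (+1,+0), +1 cyc — ok
hop 2: step (+1,+0), +1 cyc — ok
hop 3: step (+1,+0), +1 cyc — ok
hop 4: step (+0,-1), +1 cyc — ok
hop 5: step (+0,-1), +1 cyc — ok
hop 6: step (+0,-1), +1 cyc — ok
hop 7: step (+0,-1), +0 cyc — BAD: Δcyc=0≠L

first_bad_hop = 7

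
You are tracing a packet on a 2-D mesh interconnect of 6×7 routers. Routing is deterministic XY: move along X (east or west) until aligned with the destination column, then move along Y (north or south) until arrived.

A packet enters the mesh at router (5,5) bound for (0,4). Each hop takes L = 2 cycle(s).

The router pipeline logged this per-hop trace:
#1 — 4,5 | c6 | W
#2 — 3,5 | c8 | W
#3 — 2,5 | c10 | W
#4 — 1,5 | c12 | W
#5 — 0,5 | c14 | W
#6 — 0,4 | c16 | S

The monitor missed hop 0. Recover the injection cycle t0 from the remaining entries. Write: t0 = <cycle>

cyc[1] = 6 and cyc[k] = t0 + k·L for every k.
Subtract one hop: t0 = 6 − 2 = 4.

t0 = 4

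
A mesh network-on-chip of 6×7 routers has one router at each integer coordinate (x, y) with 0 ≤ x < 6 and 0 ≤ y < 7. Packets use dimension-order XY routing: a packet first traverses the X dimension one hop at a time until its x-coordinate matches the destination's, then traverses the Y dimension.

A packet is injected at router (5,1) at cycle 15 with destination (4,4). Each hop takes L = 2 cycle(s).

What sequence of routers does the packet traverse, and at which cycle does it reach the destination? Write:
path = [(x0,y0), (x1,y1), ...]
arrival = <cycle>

path = [(5,1), (4,1), (4,2), (4,3), (4,4)]
arrival = 23

hop 0: (5,1) @ cyc 15
hop 1: (4,1) @ cyc 17  [W]
hop 2: (4,2) @ cyc 19  [N]
hop 3: (4,3) @ cyc 21  [N]
hop 4: (4,4) @ cyc 23  [N]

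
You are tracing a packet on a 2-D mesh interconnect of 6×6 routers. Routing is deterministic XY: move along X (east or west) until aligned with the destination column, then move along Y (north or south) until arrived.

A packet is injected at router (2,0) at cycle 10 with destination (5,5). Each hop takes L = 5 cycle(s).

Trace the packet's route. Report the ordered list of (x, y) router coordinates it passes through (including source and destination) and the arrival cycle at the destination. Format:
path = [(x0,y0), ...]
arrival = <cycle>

path = [(2,0), (3,0), (4,0), (5,0), (5,1), (5,2), (5,3), (5,4), (5,5)]
arrival = 50

src (2,0)  cyc=10
E→(3,0)  cyc=15
E→(4,0)  cyc=20
E→(5,0)  cyc=25
N→(5,1)  cyc=30
N→(5,2)  cyc=35
N→(5,3)  cyc=40
N→(5,4)  cyc=45
N→(5,5)  cyc=50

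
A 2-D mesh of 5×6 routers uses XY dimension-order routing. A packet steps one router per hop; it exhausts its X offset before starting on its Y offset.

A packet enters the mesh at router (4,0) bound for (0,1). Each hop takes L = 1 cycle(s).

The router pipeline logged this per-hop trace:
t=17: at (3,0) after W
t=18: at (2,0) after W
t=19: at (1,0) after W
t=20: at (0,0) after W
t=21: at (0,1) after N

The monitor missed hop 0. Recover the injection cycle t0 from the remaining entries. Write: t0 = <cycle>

At hop 1 the cycle is 17; in general cyc_k = t0 + kL.
Therefore t0 = 17 − L = 16.

t0 = 16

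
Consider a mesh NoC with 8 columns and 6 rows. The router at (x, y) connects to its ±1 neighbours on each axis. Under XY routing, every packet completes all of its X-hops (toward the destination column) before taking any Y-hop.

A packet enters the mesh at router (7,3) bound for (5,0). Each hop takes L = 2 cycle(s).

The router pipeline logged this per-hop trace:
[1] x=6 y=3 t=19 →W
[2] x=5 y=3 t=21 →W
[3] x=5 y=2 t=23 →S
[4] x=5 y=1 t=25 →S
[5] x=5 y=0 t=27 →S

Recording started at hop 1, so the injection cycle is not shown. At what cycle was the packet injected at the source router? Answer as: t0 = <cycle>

t0 = 17

Hop 1 reached at cycle 19; hop k is at t0 + k·L.
Subtract one hop: t0 = 19 − 2 = 17.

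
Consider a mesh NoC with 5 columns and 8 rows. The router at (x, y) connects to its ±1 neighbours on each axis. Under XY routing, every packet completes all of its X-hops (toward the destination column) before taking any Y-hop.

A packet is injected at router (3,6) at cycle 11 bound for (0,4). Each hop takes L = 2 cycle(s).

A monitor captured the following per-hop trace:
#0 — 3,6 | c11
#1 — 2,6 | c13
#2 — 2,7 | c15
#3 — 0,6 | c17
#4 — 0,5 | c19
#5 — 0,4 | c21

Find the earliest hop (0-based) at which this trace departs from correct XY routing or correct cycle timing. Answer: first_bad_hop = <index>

check 1→ d=(-1,0) cyc+2: ok
check 2→ d=(0,1) cyc+2: BAD: Y-move but x=2≠0

first_bad_hop = 2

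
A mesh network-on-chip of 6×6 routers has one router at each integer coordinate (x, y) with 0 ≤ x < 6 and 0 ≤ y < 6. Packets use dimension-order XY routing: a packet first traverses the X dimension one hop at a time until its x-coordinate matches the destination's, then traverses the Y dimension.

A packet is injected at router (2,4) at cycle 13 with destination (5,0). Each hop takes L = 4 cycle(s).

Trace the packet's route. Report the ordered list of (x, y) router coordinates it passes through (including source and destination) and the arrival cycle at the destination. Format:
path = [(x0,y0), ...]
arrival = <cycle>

path = [(2,4), (3,4), (4,4), (5,4), (5,3), (5,2), (5,1), (5,0)]
arrival = 41

#0 — 2,4 | c13
#1 — 3,4 | c17 | E
#2 — 4,4 | c21 | E
#3 — 5,4 | c25 | E
#4 — 5,3 | c29 | S
#5 — 5,2 | c33 | S
#6 — 5,1 | c37 | S
#7 — 5,0 | c41 | S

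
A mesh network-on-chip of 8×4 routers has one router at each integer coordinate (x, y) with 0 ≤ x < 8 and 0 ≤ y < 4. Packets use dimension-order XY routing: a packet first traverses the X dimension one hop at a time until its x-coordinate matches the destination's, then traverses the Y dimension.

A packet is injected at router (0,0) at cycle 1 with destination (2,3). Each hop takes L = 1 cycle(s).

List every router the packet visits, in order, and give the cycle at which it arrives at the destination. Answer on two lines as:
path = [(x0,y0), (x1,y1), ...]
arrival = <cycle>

#0 — 0,0 | c1
#1 — 1,0 | c2 | E
#2 — 2,0 | c3 | E
#3 — 2,1 | c4 | N
#4 — 2,2 | c5 | N
#5 — 2,3 | c6 | N

path = [(0,0), (1,0), (2,0), (2,1), (2,2), (2,3)]
arrival = 6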